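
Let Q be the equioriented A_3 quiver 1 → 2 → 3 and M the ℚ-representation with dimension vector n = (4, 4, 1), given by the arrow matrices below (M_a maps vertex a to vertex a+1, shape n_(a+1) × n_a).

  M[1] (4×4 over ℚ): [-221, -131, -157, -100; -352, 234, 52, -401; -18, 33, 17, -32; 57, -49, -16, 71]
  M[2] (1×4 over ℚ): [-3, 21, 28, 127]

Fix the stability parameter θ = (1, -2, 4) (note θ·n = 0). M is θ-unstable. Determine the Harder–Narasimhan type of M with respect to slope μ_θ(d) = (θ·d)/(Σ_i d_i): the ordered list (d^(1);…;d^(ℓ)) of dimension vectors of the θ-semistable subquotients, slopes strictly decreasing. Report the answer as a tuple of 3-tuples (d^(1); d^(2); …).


Interval decomposition of M: I[1,2]^3, I[1,3].
HN type (ℓ=2): μ^(1)=4; μ^(2)=-1/2

((0, 0, 1); (4, 4, 0))


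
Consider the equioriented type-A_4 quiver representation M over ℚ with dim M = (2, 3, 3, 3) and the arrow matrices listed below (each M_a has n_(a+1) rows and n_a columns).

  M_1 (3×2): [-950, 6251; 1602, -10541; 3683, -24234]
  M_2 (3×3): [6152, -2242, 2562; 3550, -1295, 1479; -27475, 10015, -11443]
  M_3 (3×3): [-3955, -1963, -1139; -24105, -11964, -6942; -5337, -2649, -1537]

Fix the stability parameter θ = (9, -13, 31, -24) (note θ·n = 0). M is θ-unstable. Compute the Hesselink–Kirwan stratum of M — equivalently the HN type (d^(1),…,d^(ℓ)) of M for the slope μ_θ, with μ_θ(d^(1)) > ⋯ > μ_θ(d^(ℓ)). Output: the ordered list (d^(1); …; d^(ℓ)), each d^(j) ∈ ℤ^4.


Interval decomposition of M: I[1,3], I[1,4], I[2,2], I[3,4], I[4,4].
HN type (ℓ=5): μ^(1)=31; μ^(2)=7/2; μ^(3)=-2; μ^(4)=-13; μ^(5)=-24

((0, 0, 1, 0); (0, 0, 2, 2); (2, 2, 0, 0); (0, 1, 0, 0); (0, 0, 0, 1))


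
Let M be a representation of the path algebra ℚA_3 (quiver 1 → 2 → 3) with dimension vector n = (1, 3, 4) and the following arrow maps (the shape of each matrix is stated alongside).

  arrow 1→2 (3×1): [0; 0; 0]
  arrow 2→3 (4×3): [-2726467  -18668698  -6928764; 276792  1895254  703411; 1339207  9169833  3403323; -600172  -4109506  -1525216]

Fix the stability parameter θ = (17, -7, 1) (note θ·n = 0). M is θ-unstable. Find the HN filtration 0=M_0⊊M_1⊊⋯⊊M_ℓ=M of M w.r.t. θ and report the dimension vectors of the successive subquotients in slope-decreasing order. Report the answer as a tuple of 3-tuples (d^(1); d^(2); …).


Interval decomposition of M: I[1,1], I[2,3]^3, I[3,3].
HN type (ℓ=3): μ^(1)=17; μ^(2)=1; μ^(3)=-7

((1, 0, 0); (0, 0, 4); (0, 3, 0))


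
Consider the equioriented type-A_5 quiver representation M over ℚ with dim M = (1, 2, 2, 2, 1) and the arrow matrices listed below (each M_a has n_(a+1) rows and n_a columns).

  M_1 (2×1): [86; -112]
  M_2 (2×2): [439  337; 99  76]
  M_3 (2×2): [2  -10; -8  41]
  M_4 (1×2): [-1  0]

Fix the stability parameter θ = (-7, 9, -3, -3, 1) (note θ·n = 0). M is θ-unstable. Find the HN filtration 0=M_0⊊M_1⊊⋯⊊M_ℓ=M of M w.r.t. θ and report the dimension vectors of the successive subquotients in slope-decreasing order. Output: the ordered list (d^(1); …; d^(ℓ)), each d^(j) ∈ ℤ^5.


Barcode: M ≅ I[1,4], I[2,5]. HN layers by μ_θ (2 steps, strictly decreasing):
  μ^(1)=1; μ^(2)=-7

((0, 2, 2, 2, 1); (1, 0, 0, 0, 0))


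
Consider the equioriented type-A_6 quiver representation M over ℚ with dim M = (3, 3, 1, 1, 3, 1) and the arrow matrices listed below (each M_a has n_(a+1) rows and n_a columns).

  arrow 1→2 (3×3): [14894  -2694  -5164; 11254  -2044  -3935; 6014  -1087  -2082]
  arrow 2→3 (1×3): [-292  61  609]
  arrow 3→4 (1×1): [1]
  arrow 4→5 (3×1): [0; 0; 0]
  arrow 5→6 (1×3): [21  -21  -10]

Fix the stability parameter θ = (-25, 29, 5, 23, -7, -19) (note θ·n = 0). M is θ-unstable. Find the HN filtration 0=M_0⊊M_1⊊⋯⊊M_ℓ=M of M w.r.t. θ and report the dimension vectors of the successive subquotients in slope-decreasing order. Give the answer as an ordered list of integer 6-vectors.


Barcode: M ≅ I[1,2]^2, I[1,4], I[5,5]^2, I[5,6]. HN layers by μ_θ (6 steps, strictly decreasing):
  μ^(1)=29; μ^(2)=23; μ^(3)=17; μ^(4)=-7; μ^(5)=-13; μ^(6)=-25

((0, 2, 0, 0, 0, 0); (0, 0, 0, 1, 0, 0); (0, 1, 1, 0, 0, 0); (0, 0, 0, 0, 2, 0); (0, 0, 0, 0, 1, 1); (3, 0, 0, 0, 0, 0))


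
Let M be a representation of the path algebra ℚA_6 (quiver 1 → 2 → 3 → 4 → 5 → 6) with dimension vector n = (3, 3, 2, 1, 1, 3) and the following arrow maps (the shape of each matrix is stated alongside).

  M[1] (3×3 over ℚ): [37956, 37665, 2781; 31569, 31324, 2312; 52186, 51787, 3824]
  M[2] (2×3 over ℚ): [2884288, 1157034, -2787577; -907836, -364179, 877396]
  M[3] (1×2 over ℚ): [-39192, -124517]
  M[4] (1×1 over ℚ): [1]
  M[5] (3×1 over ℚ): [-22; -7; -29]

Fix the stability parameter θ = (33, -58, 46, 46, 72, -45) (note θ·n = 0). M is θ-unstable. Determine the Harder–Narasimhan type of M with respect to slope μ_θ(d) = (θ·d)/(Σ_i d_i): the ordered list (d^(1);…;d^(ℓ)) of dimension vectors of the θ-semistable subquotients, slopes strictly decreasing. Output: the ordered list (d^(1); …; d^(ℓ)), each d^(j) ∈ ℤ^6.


Via rank(M_{q-1}∘⋯∘M_p): M ≅ I[1,2], I[1,3], I[1,6], I[6,6]^2.
μ_θ-semistable layers: μ^(1)=46; μ^(2)=119/4; μ^(3)=-25/2; μ^(4)=-45

((0, 0, 1, 0, 0, 0); (0, 0, 1, 1, 1, 1); (3, 3, 0, 0, 0, 0); (0, 0, 0, 0, 0, 2))


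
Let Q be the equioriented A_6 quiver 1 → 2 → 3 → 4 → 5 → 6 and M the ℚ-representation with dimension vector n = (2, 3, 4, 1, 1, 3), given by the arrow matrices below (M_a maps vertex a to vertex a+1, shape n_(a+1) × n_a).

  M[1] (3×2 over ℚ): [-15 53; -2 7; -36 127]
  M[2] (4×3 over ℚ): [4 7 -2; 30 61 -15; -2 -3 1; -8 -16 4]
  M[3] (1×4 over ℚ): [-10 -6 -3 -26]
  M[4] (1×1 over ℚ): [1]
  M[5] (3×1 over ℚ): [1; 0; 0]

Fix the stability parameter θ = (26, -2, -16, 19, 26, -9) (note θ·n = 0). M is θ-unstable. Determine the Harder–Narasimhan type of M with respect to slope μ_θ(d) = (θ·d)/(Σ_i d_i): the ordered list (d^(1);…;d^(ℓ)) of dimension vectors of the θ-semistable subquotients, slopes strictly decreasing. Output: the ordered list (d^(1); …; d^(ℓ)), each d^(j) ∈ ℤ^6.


Barcode: M ≅ I[1,2], I[1,6], I[2,3], I[3,3]^2, I[6,6]^2. HN layers by μ_θ (4 steps, strictly decreasing):
  μ^(1)=12; μ^(2)=8/3; μ^(3)=-9; μ^(4)=-16

((1, 1, 0, 1, 1, 1); (1, 1, 1, 0, 0, 0); (0, 1, 1, 0, 0, 2); (0, 0, 2, 0, 0, 0))


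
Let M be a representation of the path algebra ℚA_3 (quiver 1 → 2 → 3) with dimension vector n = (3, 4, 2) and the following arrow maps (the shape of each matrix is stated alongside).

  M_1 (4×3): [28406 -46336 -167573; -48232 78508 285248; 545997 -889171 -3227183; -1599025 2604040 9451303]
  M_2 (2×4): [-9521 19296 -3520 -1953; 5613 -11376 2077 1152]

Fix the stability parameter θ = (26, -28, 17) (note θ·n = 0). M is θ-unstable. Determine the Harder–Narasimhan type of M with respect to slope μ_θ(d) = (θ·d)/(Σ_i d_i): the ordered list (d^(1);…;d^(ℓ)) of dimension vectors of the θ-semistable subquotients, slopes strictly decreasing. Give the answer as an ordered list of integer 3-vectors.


Interval decomposition of M: I[1,2], I[1,3]^2, I[2,2].
HN type (ℓ=3): μ^(1)=17; μ^(2)=-1; μ^(3)=-28

((0, 0, 2); (3, 3, 0); (0, 1, 0))


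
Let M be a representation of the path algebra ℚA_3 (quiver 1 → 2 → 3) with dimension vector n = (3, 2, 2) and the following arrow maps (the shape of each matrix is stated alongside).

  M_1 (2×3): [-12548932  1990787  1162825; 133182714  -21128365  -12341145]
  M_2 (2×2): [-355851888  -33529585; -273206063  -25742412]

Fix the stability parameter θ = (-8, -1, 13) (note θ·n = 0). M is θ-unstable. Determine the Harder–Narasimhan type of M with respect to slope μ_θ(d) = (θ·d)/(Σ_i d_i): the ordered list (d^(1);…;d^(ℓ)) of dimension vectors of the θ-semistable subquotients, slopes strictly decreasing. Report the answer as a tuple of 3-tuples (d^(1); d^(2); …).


Via rank(M_{q-1}∘⋯∘M_p): M ≅ I[1,1], I[1,3]^2.
μ_θ-semistable layers: μ^(1)=13; μ^(2)=-1; μ^(3)=-8

((0, 0, 2); (0, 2, 0); (3, 0, 0))


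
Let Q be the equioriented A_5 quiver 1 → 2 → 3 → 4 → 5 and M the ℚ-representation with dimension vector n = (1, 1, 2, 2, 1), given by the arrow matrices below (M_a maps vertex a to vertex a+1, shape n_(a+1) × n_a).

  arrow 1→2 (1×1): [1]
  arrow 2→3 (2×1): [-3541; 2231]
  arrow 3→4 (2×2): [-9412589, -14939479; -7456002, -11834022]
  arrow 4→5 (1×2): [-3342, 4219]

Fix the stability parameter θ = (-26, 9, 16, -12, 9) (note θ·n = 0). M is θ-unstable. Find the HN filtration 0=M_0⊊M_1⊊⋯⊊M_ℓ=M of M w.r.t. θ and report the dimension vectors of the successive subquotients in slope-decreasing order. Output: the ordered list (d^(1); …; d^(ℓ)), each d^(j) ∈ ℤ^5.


Barcode: M ≅ I[1,3], I[3,4], I[4,5]. HN layers by μ_θ (5 steps, strictly decreasing):
  μ^(1)=16; μ^(2)=9; μ^(3)=2; μ^(4)=-12; μ^(5)=-26

((0, 0, 1, 0, 0); (0, 1, 0, 0, 1); (0, 0, 1, 1, 0); (0, 0, 0, 1, 0); (1, 0, 0, 0, 0))


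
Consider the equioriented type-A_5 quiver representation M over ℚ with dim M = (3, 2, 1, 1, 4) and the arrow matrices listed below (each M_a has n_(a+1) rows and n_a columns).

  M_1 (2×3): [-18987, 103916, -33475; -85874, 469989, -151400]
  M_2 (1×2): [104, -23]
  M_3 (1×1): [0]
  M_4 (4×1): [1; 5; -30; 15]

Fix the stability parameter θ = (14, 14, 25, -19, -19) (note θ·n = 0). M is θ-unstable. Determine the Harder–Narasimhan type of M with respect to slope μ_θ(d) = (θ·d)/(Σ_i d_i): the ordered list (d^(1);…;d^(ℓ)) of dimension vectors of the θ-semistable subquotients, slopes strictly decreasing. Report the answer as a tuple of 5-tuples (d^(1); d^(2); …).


Barcode: M ≅ I[1,1], I[1,2], I[1,3], I[4,5], I[5,5]^3. HN layers by μ_θ (3 steps, strictly decreasing):
  μ^(1)=25; μ^(2)=14; μ^(3)=-19

((0, 0, 1, 0, 0); (3, 2, 0, 0, 0); (0, 0, 0, 1, 4))


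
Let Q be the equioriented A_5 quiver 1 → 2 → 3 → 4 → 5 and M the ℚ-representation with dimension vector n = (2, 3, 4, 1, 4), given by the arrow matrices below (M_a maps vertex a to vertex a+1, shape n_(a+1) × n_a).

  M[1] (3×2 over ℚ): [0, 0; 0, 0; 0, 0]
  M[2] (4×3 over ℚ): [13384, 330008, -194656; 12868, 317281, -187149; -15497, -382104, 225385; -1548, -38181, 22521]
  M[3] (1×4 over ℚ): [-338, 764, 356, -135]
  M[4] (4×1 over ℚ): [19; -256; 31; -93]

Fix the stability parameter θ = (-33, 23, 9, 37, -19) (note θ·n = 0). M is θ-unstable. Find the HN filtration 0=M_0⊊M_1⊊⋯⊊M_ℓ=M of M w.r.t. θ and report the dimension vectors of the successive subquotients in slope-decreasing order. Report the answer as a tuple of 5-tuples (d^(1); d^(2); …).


Interval decomposition of M: I[1,1]^2, I[2,2], I[2,3], I[2,5], I[3,3]^2, I[5,5]^3.
HN type (ℓ=6): μ^(1)=23; μ^(2)=16; μ^(3)=25/2; μ^(4)=9; μ^(5)=-19; μ^(6)=-33

((0, 1, 0, 0, 0); (0, 1, 1, 0, 0); (0, 1, 1, 1, 1); (0, 0, 2, 0, 0); (0, 0, 0, 0, 3); (2, 0, 0, 0, 0))


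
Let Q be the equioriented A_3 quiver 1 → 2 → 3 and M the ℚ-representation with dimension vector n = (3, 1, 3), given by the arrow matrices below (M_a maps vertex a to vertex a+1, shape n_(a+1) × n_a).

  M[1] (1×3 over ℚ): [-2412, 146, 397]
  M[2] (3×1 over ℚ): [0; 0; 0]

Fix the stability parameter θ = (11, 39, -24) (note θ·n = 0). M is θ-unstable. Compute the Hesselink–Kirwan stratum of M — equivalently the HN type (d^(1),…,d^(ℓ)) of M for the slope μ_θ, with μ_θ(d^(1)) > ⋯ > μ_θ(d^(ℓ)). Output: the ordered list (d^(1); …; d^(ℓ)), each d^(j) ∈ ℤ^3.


Via rank(M_{q-1}∘⋯∘M_p): M ≅ I[1,1]^2, I[1,2], I[3,3]^3.
μ_θ-semistable layers: μ^(1)=39; μ^(2)=11; μ^(3)=-24

((0, 1, 0); (3, 0, 0); (0, 0, 3))


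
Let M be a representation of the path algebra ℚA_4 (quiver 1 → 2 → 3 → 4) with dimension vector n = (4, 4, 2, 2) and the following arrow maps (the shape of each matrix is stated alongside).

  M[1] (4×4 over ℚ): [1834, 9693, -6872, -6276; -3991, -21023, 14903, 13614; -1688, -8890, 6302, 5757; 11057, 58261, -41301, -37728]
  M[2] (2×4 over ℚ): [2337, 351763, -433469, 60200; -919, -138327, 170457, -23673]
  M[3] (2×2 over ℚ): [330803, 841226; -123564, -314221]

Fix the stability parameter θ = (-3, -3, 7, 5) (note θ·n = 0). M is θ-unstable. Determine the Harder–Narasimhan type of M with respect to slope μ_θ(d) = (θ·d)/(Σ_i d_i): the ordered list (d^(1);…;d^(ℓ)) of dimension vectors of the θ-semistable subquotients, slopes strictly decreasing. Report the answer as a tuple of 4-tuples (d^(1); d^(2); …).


Via rank(M_{q-1}∘⋯∘M_p): M ≅ I[1,1], I[1,2], I[1,4]^2, I[2,2].
μ_θ-semistable layers: μ^(1)=6; μ^(2)=-3

((0, 0, 2, 2); (4, 4, 0, 0))


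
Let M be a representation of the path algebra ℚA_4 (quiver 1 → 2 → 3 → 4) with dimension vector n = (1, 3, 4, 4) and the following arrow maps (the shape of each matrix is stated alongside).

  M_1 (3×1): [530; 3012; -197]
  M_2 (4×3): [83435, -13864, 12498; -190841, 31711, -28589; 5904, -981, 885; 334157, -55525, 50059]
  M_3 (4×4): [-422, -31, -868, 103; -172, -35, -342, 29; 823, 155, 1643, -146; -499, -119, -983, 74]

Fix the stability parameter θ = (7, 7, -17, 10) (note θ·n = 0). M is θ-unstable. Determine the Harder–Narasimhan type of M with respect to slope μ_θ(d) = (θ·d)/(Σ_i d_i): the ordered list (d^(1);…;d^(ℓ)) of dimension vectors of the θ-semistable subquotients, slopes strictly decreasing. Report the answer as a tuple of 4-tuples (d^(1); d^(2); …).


Interval decomposition of M: I[1,3], I[2,2], I[2,3], I[3,4]^2, I[4,4]^2.
HN type (ℓ=5): μ^(1)=10; μ^(2)=7; μ^(3)=-1; μ^(4)=-5; μ^(5)=-17

((0, 0, 0, 4); (0, 1, 0, 0); (1, 1, 1, 0); (0, 1, 1, 0); (0, 0, 2, 0))


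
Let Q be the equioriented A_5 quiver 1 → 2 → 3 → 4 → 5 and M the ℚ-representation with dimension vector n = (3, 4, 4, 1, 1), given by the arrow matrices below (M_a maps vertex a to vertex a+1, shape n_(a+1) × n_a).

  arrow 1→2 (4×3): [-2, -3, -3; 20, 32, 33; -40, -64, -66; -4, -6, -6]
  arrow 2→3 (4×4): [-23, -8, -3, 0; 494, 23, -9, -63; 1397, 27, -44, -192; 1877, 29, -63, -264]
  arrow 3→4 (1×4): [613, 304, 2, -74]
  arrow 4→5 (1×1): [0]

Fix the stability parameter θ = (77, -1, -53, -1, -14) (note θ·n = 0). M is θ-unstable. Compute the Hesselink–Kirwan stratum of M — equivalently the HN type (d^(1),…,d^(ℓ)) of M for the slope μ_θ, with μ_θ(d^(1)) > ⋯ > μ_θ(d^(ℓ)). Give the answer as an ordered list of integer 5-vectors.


Via rank(M_{q-1}∘⋯∘M_p): M ≅ I[1,1], I[1,3], I[1,4], I[2,3]^2, I[5,5].
μ_θ-semistable layers: μ^(1)=77; μ^(2)=23/3; μ^(3)=11/2; μ^(4)=-14; μ^(5)=-27

((1, 0, 0, 0, 0); (1, 1, 1, 0, 0); (1, 1, 1, 1, 0); (0, 0, 0, 0, 1); (0, 2, 2, 0, 0))


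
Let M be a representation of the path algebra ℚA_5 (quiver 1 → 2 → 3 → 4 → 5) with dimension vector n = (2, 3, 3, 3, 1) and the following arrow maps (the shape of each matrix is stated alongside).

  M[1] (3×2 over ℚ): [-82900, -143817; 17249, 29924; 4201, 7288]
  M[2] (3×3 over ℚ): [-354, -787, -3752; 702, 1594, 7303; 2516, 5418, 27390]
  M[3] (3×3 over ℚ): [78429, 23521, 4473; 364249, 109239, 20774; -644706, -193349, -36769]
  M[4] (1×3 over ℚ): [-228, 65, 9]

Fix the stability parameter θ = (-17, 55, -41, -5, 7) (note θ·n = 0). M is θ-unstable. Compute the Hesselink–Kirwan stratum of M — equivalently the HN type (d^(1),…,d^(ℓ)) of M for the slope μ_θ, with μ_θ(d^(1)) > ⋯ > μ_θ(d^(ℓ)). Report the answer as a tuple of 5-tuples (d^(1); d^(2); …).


Interval decomposition of M: I[1,4], I[1,5], I[2,4].
HN type (ℓ=3): μ^(1)=7; μ^(2)=3; μ^(3)=-17

((0, 0, 0, 0, 1); (0, 3, 3, 3, 0); (2, 0, 0, 0, 0))


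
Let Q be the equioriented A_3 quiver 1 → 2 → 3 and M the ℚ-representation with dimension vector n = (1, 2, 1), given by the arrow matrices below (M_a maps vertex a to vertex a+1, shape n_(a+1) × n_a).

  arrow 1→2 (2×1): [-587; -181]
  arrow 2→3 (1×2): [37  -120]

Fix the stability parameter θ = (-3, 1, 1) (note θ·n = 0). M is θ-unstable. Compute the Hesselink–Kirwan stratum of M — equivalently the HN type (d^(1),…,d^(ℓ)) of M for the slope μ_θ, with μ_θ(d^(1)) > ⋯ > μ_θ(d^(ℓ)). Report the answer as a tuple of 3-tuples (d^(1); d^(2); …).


Barcode: M ≅ I[1,3], I[2,2]. HN layers by μ_θ (2 steps, strictly decreasing):
  μ^(1)=1; μ^(2)=-3

((0, 2, 1); (1, 0, 0))


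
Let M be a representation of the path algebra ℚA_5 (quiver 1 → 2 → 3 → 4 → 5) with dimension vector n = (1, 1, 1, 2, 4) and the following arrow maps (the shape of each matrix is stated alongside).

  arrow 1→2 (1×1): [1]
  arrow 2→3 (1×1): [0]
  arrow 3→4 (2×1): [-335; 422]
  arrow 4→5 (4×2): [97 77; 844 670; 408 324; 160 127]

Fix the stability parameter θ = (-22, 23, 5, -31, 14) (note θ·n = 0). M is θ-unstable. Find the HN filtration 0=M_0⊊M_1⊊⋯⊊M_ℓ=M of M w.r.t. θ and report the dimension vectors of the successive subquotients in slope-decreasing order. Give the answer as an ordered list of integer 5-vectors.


Barcode: M ≅ I[1,2], I[3,5], I[4,5], I[5,5]^2. HN layers by μ_θ (5 steps, strictly decreasing):
  μ^(1)=23; μ^(2)=14; μ^(3)=-13; μ^(4)=-22; μ^(5)=-31

((0, 1, 0, 0, 0); (0, 0, 0, 0, 4); (0, 0, 1, 1, 0); (1, 0, 0, 0, 0); (0, 0, 0, 1, 0))


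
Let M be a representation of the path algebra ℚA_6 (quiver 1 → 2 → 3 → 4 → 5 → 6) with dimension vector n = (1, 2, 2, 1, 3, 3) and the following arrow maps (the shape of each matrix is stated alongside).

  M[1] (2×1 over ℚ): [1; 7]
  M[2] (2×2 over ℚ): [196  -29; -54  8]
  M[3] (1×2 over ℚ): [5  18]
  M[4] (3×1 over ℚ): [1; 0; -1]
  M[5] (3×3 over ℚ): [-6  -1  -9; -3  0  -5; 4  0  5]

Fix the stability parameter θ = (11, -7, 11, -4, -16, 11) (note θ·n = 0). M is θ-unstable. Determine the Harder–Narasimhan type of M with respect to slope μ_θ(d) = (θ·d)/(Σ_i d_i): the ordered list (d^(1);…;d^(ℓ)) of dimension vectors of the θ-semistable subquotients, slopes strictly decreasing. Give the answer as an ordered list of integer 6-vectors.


Via rank(M_{q-1}∘⋯∘M_p): M ≅ I[1,6], I[2,3], I[5,6]^2.
μ_θ-semistable layers: μ^(1)=11; μ^(2)=-1; μ^(3)=-7; μ^(4)=-16

((0, 0, 1, 0, 0, 3); (1, 1, 1, 1, 1, 0); (0, 1, 0, 0, 0, 0); (0, 0, 0, 0, 2, 0))


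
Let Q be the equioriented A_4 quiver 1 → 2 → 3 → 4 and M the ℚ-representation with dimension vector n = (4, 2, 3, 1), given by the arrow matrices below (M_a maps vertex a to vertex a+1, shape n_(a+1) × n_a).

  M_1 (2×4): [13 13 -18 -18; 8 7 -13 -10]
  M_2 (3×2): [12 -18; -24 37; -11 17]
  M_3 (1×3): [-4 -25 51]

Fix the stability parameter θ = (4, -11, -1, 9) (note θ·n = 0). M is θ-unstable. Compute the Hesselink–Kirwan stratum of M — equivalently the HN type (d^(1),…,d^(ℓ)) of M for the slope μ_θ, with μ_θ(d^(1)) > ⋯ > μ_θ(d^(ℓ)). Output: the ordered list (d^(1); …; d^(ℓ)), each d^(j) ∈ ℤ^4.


Interval decomposition of M: I[1,1]^2, I[1,3], I[1,4], I[3,3].
HN type (ℓ=4): μ^(1)=9; μ^(2)=4; μ^(3)=-1; μ^(4)=-7/2

((0, 0, 0, 1); (2, 0, 0, 0); (0, 0, 3, 0); (2, 2, 0, 0))


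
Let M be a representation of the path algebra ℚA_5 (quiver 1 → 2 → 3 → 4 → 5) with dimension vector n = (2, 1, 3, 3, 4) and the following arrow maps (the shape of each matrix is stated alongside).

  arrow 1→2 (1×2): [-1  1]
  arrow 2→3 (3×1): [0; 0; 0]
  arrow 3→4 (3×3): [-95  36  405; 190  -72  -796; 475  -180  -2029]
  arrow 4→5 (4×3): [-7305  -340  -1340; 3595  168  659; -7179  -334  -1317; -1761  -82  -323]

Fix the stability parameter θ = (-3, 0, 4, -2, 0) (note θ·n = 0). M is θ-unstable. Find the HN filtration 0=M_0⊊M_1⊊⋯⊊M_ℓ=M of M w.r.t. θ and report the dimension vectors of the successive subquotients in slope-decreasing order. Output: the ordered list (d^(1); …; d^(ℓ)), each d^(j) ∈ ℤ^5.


Interval decomposition of M: I[1,1], I[1,2], I[3,3], I[3,5]^2, I[4,5], I[5,5].
HN type (ℓ=5): μ^(1)=4; μ^(2)=2/3; μ^(3)=0; μ^(4)=-2; μ^(5)=-3

((0, 0, 1, 0, 0); (0, 0, 2, 2, 2); (0, 1, 0, 0, 2); (0, 0, 0, 1, 0); (2, 0, 0, 0, 0))


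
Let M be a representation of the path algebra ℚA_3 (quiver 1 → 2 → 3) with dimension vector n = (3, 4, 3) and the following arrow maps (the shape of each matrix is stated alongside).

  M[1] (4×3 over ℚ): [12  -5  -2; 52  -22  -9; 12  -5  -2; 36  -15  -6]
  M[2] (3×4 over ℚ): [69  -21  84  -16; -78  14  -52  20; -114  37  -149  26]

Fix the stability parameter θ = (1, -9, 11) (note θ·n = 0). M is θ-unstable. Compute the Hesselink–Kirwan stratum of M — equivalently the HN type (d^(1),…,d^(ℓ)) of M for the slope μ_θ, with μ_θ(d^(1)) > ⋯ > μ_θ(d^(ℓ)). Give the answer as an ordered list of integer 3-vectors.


Interval decomposition of M: I[1,1], I[1,2], I[1,3], I[2,3]^2.
HN type (ℓ=4): μ^(1)=11; μ^(2)=1; μ^(3)=-4; μ^(4)=-9

((0, 0, 3); (1, 0, 0); (2, 2, 0); (0, 2, 0))


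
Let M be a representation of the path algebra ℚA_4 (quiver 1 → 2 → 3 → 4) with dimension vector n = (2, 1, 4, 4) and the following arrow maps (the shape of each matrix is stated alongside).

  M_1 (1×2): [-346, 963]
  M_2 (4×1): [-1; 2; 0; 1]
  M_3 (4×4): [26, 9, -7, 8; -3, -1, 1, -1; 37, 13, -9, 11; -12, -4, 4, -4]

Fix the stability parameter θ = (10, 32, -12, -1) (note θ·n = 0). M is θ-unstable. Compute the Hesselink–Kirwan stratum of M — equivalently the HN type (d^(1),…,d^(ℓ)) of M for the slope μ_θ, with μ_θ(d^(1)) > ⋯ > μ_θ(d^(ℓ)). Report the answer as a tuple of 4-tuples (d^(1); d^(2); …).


Interval decomposition of M: I[1,1], I[1,3], I[3,3], I[3,4]^2, I[4,4]^2.
HN type (ℓ=3): μ^(1)=10; μ^(2)=-1; μ^(3)=-12

((2, 1, 1, 0); (0, 0, 0, 4); (0, 0, 3, 0))


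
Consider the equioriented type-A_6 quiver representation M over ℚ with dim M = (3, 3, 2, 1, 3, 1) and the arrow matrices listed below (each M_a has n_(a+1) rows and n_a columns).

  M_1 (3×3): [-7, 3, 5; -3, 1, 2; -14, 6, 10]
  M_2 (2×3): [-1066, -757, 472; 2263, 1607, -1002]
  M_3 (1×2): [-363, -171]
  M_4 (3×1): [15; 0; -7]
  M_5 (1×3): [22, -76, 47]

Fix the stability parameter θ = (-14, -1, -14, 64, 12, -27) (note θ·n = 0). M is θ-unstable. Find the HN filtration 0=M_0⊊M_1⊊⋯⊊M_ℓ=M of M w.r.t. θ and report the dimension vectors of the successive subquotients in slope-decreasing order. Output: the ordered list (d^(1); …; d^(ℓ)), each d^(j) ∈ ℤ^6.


Barcode: M ≅ I[1,1], I[1,3], I[1,6], I[2,2], I[5,5]^2. HN layers by μ_θ (5 steps, strictly decreasing):
  μ^(1)=49/3; μ^(2)=12; μ^(3)=-1; μ^(4)=-15/2; μ^(5)=-14

((0, 0, 0, 1, 1, 1); (0, 0, 0, 0, 2, 0); (0, 1, 0, 0, 0, 0); (0, 2, 2, 0, 0, 0); (3, 0, 0, 0, 0, 0))


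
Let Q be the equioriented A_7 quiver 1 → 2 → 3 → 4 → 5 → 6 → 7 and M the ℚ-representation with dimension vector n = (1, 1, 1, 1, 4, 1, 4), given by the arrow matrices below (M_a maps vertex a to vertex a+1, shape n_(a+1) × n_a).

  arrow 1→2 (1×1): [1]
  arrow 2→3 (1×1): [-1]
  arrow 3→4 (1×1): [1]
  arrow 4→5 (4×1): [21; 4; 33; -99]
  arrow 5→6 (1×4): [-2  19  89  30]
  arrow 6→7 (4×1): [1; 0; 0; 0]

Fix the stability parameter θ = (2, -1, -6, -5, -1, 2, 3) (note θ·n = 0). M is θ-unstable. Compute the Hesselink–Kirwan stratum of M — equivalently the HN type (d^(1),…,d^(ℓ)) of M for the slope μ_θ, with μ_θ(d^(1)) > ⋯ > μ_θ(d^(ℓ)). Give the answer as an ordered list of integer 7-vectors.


Via rank(M_{q-1}∘⋯∘M_p): M ≅ I[1,7], I[5,5]^3, I[7,7]^3.
μ_θ-semistable layers: μ^(1)=3; μ^(2)=2; μ^(3)=-1; μ^(4)=-5/2

((0, 0, 0, 0, 0, 0, 4); (0, 0, 0, 0, 0, 1, 0); (0, 0, 0, 0, 4, 0, 0); (1, 1, 1, 1, 0, 0, 0))


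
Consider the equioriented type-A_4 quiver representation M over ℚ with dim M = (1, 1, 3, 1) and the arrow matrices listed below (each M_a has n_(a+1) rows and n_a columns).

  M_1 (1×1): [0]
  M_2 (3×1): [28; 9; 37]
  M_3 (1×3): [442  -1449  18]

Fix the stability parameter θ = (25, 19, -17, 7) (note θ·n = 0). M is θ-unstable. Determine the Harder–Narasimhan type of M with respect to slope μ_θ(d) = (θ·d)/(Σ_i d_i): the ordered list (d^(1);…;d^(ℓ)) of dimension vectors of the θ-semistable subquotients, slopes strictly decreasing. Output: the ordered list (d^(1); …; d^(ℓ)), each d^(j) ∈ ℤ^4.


Barcode: M ≅ I[1,1], I[2,4], I[3,3]^2. HN layers by μ_θ (4 steps, strictly decreasing):
  μ^(1)=25; μ^(2)=7; μ^(3)=1; μ^(4)=-17

((1, 0, 0, 0); (0, 0, 0, 1); (0, 1, 1, 0); (0, 0, 2, 0))


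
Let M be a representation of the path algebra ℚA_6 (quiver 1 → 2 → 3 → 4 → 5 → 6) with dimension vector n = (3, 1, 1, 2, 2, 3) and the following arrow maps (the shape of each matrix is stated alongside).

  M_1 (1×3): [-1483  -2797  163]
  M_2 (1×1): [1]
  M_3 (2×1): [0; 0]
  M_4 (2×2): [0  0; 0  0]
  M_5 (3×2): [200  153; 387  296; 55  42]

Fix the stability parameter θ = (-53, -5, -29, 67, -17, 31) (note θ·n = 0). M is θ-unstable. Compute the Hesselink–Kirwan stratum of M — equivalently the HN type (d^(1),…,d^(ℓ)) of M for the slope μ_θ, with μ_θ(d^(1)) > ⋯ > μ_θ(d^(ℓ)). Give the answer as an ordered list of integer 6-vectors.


Barcode: M ≅ I[1,1]^2, I[1,3], I[4,4]^2, I[5,6]^2, I[6,6]. HN layers by μ_θ (4 steps, strictly decreasing):
  μ^(1)=67; μ^(2)=31; μ^(3)=-17; μ^(4)=-53

((0, 0, 0, 2, 0, 0); (0, 0, 0, 0, 0, 3); (0, 1, 1, 0, 2, 0); (3, 0, 0, 0, 0, 0))


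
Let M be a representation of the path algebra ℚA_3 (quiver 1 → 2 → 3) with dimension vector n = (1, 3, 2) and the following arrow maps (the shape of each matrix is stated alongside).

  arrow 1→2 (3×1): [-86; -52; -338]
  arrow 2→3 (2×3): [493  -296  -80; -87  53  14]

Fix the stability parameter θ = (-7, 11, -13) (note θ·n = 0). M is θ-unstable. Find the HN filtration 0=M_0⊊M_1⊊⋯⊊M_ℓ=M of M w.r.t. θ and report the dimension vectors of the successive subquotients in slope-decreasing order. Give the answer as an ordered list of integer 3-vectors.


Via rank(M_{q-1}∘⋯∘M_p): M ≅ I[1,3], I[2,2], I[2,3].
μ_θ-semistable layers: μ^(1)=11; μ^(2)=-1; μ^(3)=-7

((0, 1, 0); (0, 2, 2); (1, 0, 0))


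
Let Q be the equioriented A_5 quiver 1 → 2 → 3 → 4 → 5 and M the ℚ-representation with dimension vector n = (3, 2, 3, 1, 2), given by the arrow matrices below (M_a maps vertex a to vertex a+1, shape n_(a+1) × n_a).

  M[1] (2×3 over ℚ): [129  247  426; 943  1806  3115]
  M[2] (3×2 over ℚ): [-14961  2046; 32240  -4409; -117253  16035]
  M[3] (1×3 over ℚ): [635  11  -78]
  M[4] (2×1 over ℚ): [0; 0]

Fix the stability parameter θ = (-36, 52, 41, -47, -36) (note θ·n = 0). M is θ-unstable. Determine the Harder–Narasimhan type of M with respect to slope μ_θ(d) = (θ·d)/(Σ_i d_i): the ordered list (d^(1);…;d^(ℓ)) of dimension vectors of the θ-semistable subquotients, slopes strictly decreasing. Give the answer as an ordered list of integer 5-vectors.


Interval decomposition of M: I[1,1], I[1,3], I[1,4], I[3,3], I[5,5]^2.
HN type (ℓ=4): μ^(1)=93/2; μ^(2)=41; μ^(3)=46/3; μ^(4)=-36

((0, 1, 1, 0, 0); (0, 0, 1, 0, 0); (0, 1, 1, 1, 0); (3, 0, 0, 0, 2))


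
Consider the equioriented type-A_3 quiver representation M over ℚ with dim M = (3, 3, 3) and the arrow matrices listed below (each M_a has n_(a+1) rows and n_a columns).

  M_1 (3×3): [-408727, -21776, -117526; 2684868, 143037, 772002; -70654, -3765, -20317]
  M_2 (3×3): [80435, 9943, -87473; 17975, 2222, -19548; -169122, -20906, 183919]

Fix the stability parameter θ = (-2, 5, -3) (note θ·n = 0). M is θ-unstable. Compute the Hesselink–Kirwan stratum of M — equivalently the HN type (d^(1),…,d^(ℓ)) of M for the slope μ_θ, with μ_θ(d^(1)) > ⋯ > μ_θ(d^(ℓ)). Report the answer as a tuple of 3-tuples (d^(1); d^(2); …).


Barcode: M ≅ I[1,3]^3. HN layers by μ_θ (2 steps, strictly decreasing):
  μ^(1)=1; μ^(2)=-2

((0, 3, 3); (3, 0, 0))


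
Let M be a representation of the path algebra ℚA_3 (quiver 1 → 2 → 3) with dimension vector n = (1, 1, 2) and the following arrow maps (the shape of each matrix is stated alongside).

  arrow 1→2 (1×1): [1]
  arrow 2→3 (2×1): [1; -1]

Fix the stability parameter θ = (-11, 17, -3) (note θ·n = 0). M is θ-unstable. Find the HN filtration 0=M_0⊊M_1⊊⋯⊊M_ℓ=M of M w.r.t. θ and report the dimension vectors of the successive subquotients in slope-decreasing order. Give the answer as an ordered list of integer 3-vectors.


Via rank(M_{q-1}∘⋯∘M_p): M ≅ I[1,3], I[3,3].
μ_θ-semistable layers: μ^(1)=7; μ^(2)=-3; μ^(3)=-11

((0, 1, 1); (0, 0, 1); (1, 0, 0))


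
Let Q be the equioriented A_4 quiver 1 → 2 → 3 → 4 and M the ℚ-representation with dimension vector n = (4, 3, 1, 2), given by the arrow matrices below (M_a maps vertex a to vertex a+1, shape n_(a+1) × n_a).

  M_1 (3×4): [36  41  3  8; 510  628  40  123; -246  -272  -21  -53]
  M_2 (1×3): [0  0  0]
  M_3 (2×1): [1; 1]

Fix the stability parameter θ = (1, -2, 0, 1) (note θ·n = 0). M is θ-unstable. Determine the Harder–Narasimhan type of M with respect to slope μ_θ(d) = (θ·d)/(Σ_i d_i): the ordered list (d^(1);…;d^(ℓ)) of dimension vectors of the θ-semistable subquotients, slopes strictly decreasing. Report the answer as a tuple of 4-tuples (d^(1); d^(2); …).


Via rank(M_{q-1}∘⋯∘M_p): M ≅ I[1,1], I[1,2]^3, I[3,4], I[4,4].
μ_θ-semistable layers: μ^(1)=1; μ^(2)=0; μ^(3)=-1/2

((1, 0, 0, 2); (0, 0, 1, 0); (3, 3, 0, 0))


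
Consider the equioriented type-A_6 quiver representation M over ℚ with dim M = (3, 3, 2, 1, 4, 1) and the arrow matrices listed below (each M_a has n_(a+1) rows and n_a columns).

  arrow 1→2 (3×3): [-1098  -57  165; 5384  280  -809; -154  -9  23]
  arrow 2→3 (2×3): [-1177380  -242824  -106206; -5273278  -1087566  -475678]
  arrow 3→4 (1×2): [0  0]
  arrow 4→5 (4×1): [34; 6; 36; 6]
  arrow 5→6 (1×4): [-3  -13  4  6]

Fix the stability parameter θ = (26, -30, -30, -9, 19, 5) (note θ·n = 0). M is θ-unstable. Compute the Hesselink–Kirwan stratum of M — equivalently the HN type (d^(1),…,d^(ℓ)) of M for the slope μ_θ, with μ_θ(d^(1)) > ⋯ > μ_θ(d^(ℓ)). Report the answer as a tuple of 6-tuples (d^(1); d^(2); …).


Barcode: M ≅ I[1,1], I[1,3]^2, I[2,2], I[4,5], I[5,5]^2, I[5,6]. HN layers by μ_θ (6 steps, strictly decreasing):
  μ^(1)=26; μ^(2)=19; μ^(3)=12; μ^(4)=-9; μ^(5)=-34/3; μ^(6)=-30

((1, 0, 0, 0, 0, 0); (0, 0, 0, 0, 3, 0); (0, 0, 0, 0, 1, 1); (0, 0, 0, 1, 0, 0); (2, 2, 2, 0, 0, 0); (0, 1, 0, 0, 0, 0))


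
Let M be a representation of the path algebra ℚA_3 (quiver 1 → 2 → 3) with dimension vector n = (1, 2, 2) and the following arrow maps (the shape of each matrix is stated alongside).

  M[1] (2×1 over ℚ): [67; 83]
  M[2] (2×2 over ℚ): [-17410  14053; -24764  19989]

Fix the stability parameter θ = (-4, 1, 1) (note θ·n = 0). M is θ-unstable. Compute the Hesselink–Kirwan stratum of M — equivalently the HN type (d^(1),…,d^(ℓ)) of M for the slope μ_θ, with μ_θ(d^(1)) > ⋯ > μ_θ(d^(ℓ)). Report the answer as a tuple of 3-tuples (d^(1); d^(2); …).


Via rank(M_{q-1}∘⋯∘M_p): M ≅ I[1,3], I[2,3].
μ_θ-semistable layers: μ^(1)=1; μ^(2)=-4

((0, 2, 2); (1, 0, 0))


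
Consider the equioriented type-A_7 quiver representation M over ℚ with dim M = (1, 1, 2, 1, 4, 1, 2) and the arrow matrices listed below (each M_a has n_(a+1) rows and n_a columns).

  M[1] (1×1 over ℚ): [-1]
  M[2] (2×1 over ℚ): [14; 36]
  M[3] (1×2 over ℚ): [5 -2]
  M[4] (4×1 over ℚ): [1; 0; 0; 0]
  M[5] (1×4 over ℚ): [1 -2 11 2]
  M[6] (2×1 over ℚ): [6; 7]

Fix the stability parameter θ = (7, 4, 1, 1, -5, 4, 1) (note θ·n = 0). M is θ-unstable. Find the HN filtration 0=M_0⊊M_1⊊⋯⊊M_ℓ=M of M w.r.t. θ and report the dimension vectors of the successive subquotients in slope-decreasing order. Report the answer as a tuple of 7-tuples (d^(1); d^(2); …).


Via rank(M_{q-1}∘⋯∘M_p): M ≅ I[1,7], I[3,3], I[5,5]^3, I[7,7].
μ_θ-semistable layers: μ^(1)=5/2; μ^(2)=8/5; μ^(3)=1; μ^(4)=-5

((0, 0, 0, 0, 0, 1, 1); (1, 1, 1, 1, 1, 0, 0); (0, 0, 1, 0, 0, 0, 1); (0, 0, 0, 0, 3, 0, 0))


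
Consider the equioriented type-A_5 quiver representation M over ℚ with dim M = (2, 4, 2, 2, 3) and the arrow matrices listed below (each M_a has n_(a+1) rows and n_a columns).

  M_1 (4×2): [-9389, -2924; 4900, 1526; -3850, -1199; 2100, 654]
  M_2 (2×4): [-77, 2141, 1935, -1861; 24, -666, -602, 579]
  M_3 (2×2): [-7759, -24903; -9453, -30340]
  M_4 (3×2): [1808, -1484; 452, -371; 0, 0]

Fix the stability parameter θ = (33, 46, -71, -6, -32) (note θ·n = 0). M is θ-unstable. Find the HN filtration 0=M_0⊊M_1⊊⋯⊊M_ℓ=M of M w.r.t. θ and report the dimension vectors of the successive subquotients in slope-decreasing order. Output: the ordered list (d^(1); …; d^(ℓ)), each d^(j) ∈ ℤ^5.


Barcode: M ≅ I[1,4], I[1,5], I[2,2]^2, I[5,5]^2. HN layers by μ_θ (4 steps, strictly decreasing):
  μ^(1)=46; μ^(2)=1/2; μ^(3)=-6; μ^(4)=-32

((0, 2, 0, 0, 0); (1, 1, 1, 1, 0); (1, 1, 1, 1, 1); (0, 0, 0, 0, 2))


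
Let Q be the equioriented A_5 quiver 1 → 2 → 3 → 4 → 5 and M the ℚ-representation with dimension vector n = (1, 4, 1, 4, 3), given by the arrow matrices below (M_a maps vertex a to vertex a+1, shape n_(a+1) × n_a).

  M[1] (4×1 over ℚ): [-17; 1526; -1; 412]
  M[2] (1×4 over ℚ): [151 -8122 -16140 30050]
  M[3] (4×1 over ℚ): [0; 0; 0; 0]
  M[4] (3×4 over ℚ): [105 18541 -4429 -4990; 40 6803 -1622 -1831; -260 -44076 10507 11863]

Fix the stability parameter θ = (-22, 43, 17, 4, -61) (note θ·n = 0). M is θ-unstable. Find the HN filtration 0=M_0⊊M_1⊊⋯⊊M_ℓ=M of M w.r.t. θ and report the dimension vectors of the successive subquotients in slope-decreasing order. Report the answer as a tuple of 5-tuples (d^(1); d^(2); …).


Via rank(M_{q-1}∘⋯∘M_p): M ≅ I[1,3], I[2,2]^3, I[4,4], I[4,5]^3.
μ_θ-semistable layers: μ^(1)=43; μ^(2)=30; μ^(3)=4; μ^(4)=-22; μ^(5)=-57/2

((0, 3, 0, 0, 0); (0, 1, 1, 0, 0); (0, 0, 0, 1, 0); (1, 0, 0, 0, 0); (0, 0, 0, 3, 3))


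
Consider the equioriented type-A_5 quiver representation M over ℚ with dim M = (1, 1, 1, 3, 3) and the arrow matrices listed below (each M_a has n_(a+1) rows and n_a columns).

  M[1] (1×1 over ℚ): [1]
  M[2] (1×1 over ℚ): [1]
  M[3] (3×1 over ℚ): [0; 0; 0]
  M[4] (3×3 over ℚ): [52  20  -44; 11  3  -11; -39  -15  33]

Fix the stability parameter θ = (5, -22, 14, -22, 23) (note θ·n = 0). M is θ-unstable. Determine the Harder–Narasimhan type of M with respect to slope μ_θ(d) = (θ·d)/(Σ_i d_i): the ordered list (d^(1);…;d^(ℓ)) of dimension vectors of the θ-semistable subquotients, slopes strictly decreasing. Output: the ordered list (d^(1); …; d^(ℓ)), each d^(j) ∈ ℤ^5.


Interval decomposition of M: I[1,3], I[4,4], I[4,5]^2, I[5,5].
HN type (ℓ=4): μ^(1)=23; μ^(2)=14; μ^(3)=-17/2; μ^(4)=-22

((0, 0, 0, 0, 3); (0, 0, 1, 0, 0); (1, 1, 0, 0, 0); (0, 0, 0, 3, 0))


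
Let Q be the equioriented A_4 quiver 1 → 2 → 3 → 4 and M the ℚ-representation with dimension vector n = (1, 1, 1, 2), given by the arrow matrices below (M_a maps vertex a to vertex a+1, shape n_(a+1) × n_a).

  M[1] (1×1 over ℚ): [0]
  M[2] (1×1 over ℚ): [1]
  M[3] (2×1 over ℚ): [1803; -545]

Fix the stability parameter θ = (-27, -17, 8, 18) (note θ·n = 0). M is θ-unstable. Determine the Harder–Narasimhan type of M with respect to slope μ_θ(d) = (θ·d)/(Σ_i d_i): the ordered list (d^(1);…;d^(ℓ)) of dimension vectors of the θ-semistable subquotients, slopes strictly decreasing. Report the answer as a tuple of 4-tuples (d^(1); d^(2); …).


Via rank(M_{q-1}∘⋯∘M_p): M ≅ I[1,1], I[2,4], I[4,4].
μ_θ-semistable layers: μ^(1)=18; μ^(2)=8; μ^(3)=-17; μ^(4)=-27

((0, 0, 0, 2); (0, 0, 1, 0); (0, 1, 0, 0); (1, 0, 0, 0))


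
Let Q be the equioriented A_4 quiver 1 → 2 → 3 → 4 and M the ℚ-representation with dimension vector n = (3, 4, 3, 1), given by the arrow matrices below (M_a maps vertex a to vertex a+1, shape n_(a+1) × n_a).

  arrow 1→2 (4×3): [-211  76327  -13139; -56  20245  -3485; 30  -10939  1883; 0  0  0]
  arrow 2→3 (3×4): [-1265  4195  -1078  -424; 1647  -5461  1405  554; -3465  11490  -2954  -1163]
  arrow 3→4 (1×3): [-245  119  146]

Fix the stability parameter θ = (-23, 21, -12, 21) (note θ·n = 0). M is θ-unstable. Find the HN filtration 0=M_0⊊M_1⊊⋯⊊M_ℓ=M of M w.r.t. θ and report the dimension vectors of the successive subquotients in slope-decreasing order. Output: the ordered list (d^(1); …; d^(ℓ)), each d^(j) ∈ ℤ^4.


Interval decomposition of M: I[1,1], I[1,3], I[1,4], I[2,2], I[2,3].
HN type (ℓ=3): μ^(1)=21; μ^(2)=9/2; μ^(3)=-23

((0, 1, 0, 1); (0, 3, 3, 0); (3, 0, 0, 0))


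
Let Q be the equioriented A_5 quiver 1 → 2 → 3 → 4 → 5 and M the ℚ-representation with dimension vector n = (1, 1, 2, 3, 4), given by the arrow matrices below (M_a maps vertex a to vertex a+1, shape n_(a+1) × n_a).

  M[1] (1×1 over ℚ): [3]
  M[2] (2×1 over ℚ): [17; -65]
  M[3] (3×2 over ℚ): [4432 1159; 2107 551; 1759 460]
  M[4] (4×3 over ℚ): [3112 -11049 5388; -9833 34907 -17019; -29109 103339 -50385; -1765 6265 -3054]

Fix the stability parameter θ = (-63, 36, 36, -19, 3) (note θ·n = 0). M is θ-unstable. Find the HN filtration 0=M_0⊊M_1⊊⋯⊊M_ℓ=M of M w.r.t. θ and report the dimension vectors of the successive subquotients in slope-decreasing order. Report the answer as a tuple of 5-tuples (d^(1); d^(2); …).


Via rank(M_{q-1}∘⋯∘M_p): M ≅ I[1,5], I[3,5], I[4,5], I[5,5].
μ_θ-semistable layers: μ^(1)=14; μ^(2)=20/3; μ^(3)=3; μ^(4)=-19; μ^(5)=-63

((0, 1, 1, 1, 1); (0, 0, 1, 1, 1); (0, 0, 0, 0, 2); (0, 0, 0, 1, 0); (1, 0, 0, 0, 0))


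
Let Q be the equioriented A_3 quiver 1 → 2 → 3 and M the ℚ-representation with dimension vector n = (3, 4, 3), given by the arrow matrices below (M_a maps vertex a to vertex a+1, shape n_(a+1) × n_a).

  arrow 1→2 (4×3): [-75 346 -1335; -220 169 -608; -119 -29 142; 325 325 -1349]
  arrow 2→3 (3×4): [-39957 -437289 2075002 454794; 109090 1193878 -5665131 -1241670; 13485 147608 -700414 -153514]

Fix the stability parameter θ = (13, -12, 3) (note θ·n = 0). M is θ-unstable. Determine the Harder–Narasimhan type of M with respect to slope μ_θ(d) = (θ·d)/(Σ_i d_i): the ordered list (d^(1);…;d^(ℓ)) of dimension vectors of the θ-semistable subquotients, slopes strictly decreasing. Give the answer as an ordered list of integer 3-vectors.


Via rank(M_{q-1}∘⋯∘M_p): M ≅ I[1,3]^3, I[2,2].
μ_θ-semistable layers: μ^(1)=3; μ^(2)=1/2; μ^(3)=-12

((0, 0, 3); (3, 3, 0); (0, 1, 0))


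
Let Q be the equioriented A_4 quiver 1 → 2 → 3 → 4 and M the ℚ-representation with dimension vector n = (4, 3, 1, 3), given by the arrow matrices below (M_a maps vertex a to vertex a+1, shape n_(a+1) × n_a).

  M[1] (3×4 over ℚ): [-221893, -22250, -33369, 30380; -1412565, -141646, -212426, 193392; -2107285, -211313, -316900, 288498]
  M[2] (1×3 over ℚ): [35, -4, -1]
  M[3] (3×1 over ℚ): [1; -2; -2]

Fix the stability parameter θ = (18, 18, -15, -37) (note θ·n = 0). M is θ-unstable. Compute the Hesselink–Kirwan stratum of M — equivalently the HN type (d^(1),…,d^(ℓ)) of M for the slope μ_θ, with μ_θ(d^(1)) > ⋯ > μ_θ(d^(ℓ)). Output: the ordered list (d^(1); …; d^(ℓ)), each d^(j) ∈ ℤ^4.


Interval decomposition of M: I[1,1], I[1,2]^2, I[1,4], I[4,4]^2.
HN type (ℓ=3): μ^(1)=18; μ^(2)=-4; μ^(3)=-37

((3, 2, 0, 0); (1, 1, 1, 1); (0, 0, 0, 2))


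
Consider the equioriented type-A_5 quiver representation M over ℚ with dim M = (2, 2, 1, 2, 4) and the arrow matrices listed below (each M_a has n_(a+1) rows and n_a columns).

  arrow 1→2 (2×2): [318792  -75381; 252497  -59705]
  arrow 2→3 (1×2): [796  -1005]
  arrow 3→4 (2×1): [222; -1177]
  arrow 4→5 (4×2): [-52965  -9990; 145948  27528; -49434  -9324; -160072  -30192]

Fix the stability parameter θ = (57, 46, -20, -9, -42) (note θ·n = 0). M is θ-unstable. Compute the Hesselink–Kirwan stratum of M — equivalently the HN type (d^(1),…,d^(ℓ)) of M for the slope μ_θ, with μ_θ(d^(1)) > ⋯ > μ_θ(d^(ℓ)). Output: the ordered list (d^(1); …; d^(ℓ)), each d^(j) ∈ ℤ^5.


Interval decomposition of M: I[1,2], I[1,4], I[4,5], I[5,5]^3.
HN type (ℓ=4): μ^(1)=103/2; μ^(2)=37/2; μ^(3)=-51/2; μ^(4)=-42

((1, 1, 0, 0, 0); (1, 1, 1, 1, 0); (0, 0, 0, 1, 1); (0, 0, 0, 0, 3))
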